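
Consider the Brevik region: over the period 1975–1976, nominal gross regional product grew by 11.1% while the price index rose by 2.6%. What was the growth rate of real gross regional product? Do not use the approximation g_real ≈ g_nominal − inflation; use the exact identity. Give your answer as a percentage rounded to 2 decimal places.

(1 + g_nom) = (1 + g_real)(1 + π), so g_real = 1.1110 / 1.0260 − 1 = 0.08285.

8.28%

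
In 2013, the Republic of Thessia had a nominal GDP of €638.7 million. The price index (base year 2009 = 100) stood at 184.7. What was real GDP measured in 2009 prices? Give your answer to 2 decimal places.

Real GDP = Nominal / (price index/100) = 638.7 / 1.847 = 345.80.

€345.80 million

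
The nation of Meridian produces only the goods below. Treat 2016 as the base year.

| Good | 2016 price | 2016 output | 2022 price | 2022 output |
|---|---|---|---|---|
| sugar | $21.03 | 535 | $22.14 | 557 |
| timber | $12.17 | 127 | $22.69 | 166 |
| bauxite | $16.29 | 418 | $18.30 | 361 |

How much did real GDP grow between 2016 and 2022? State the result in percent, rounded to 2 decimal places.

Real GDP 2016 = Nominal GDP 2016 = 21.03·535 + 12.17·127 + 16.29·418 = 19605.86.
Real GDP 2022 (at 2016 prices) = 21.03·557 + 12.17·166 + 16.29·361 = 19614.62.
Real growth = 19614.62/19605.86 − 1 = 0.0004.

0.04%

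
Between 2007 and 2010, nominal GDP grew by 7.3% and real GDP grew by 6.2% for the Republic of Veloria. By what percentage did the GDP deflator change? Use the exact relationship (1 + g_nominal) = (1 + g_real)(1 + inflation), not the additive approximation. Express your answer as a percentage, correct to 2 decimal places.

(1 + g_nom) = (1 + g_real)(1 + π), so π = 1.0730 / 1.0620 − 1 = 0.01036.

1.04%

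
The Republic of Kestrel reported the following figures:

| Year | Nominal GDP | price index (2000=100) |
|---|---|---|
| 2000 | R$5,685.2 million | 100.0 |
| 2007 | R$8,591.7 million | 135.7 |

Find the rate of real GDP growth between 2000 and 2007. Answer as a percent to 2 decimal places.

11.37%

Deflate each year: 2000 → 5685.2/1.000 = 5685.20; 2007 → 8591.7/1.357 = 6331.39.
So real GDP changed by 6331.39/5685.20 − 1 = 0.1137, i.e. 11.37%.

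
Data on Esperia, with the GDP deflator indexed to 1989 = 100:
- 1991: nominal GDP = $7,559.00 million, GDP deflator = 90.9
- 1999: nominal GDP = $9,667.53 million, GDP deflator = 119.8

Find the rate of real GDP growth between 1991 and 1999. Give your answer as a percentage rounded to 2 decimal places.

-2.96%

Real GDP 1991 = 7559.00 / 0.909 = 8315.73.
Real GDP 1999 = 9667.53 / 1.198 = 8069.72.
Real growth = 8069.72 / 8315.73 − 1 = -0.0296.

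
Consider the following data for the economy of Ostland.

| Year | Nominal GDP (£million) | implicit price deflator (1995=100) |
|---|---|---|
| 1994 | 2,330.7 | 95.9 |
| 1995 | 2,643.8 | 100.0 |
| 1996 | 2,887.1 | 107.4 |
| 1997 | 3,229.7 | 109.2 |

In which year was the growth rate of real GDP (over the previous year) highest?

1995: real = 2643.8/1.000 = 2643.80; growth vs 1994 (2430.34) = 8.78%.
1996: real = 2887.1/1.074 = 2688.18; growth vs 1995 (2643.80) = 1.68%.
1997: real = 3229.7/1.092 = 2957.60; growth vs 1996 (2688.18) = 10.02%.

1997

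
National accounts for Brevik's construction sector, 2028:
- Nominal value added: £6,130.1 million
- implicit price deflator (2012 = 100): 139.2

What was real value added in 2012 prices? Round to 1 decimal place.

Real value added = Nominal / (implicit price deflator/100) = 6130.1 / 1.392 = 4403.81.

£4,403.8 million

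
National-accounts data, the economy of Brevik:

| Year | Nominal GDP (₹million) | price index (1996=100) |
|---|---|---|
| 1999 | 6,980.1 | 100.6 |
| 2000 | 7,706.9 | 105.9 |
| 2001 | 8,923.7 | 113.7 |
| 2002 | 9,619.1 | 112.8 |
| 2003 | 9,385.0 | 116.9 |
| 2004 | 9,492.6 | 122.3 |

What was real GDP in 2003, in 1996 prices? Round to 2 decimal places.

Real GDP 2003 = 9385.0 / 1.169 = 8028.23.

₹8,028.23 million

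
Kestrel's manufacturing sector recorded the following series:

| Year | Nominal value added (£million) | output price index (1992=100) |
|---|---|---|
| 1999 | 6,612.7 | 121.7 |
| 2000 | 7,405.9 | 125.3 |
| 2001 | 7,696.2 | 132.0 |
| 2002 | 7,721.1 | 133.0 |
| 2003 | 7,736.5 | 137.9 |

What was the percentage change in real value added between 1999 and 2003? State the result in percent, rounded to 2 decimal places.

Real value added 1999 = 6612.7/1.217 = 5433.61.
Real value added 2003 = 7736.5/1.379 = 5610.22.
Change = 5610.22/5433.61 − 1 = 0.0325.

3.25%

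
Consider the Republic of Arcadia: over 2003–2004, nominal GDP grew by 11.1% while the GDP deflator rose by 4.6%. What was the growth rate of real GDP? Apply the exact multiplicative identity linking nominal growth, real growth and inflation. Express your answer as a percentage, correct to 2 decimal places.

6.21%

(1 + g_nom) = (1 + g_real)(1 + π), so g_real = 1.1110 / 1.0460 − 1 = 0.06214.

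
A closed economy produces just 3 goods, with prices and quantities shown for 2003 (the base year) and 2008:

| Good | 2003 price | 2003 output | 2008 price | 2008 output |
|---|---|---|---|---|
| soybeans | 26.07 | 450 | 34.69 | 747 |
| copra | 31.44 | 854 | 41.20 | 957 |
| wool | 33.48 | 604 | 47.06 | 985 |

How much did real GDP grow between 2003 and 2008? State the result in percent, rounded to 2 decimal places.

Real GDP 2003 = Nominal GDP 2003 = 26.07·450 + 31.44·854 + 33.48·604 = 58803.18.
Real GDP 2008 (at 2003 prices) = 26.07·747 + 31.44·957 + 33.48·985 = 82540.17.
Real growth = 82540.17/58803.18 − 1 = 0.4037.

40.37%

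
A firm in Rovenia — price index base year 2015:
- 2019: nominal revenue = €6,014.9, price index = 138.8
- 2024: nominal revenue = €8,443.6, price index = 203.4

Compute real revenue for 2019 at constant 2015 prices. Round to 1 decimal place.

Real revenue = Nominal / (price index/100) = 6014.9 / 1.388 = 4333.50.

€4,333.5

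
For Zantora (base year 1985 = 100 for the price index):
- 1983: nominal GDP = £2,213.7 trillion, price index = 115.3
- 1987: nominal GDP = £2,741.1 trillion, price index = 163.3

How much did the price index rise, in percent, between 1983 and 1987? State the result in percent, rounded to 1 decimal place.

Price-level change = 163.3 / 115.3 − 1 = 0.4163.

41.6%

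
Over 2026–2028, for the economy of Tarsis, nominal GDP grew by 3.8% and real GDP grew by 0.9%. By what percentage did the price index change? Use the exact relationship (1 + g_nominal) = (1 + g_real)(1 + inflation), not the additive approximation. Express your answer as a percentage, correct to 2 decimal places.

2.87%

(1 + g_nom) = (1 + g_real)(1 + π), so π = 1.0380 / 1.0090 − 1 = 0.02874.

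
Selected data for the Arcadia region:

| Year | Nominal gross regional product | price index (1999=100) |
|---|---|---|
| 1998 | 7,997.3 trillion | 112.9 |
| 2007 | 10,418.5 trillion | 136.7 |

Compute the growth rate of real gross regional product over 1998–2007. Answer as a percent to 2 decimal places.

Real gross regional product 1998 = 7997.3 / 1.129 = 7083.53.
Real gross regional product 2007 = 10418.5 / 1.367 = 7621.43.
Real growth = 7621.43 / 7083.53 − 1 = 0.0759.

7.59%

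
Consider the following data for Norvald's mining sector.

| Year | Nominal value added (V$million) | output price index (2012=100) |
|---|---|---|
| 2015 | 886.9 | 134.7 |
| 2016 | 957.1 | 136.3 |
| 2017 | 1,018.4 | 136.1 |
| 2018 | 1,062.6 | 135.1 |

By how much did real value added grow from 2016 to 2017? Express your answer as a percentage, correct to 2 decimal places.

6.56%

Real value added 2016 = 957.1/1.363 = 702.20.
Real value added 2017 = 1018.4/1.361 = 748.27.
Change = 748.27/702.20 − 1 = 0.0656.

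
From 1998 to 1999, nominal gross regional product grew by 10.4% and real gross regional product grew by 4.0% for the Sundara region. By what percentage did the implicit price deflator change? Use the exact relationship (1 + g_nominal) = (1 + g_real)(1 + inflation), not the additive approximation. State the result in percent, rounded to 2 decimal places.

6.15%

(1 + g_nom) = (1 + g_real)(1 + π), so π = 1.1040 / 1.0400 − 1 = 0.06154.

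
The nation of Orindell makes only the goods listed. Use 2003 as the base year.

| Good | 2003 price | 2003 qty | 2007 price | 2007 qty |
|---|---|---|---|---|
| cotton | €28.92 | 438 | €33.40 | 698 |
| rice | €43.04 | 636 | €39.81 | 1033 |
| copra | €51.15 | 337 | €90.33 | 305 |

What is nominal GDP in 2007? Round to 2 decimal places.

€91987.58

Nominal GDP 2007 = Σ (p_2007 × q_2007) = 33.40·698 + 39.81·1033 + 90.33·305 = 91987.58.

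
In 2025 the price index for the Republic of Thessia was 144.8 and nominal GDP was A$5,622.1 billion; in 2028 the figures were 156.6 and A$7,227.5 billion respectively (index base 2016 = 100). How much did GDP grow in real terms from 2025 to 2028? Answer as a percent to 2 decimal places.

18.87%

Real GDP 2025 = 5622.1 / 1.448 = 3882.67.
Real GDP 2028 = 7227.5 / 1.566 = 4615.26.
Real growth = 4615.26 / 3882.67 − 1 = 0.1887.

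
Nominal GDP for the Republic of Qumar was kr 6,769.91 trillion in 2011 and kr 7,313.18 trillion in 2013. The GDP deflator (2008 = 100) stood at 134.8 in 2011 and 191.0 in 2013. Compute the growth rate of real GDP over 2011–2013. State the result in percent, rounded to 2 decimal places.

-23.76%

Deflate each year: 2011 → 6769.91/1.348 = 5022.19; 2013 → 7313.18/1.910 = 3828.89.
So real GDP changed by 3828.89/5022.19 − 1 = -0.2376, i.e. -23.76%.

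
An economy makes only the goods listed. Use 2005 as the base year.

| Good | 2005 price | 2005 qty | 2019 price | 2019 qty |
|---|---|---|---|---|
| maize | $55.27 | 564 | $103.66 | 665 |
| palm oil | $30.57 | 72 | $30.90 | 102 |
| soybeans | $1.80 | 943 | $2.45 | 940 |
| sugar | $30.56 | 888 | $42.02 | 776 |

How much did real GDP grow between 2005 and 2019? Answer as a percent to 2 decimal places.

4.94%

Real GDP 2005 = Nominal GDP 2005 = 55.27·564 + 30.57·72 + 1.80·943 + 30.56·888 = 62208.00.
Real GDP 2019 (at 2005 prices) = 55.27·665 + 30.57·102 + 1.80·940 + 30.56·776 = 65279.25.
Real growth = 65279.25/62208.00 − 1 = 0.0494.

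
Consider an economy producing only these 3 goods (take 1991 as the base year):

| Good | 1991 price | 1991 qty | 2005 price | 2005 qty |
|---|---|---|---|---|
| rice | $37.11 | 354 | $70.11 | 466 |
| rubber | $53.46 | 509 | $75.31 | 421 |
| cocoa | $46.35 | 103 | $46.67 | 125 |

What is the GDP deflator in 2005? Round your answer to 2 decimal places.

153.99

Nominal GDP 2005 = 70.11·466 + 75.31·421 + 46.67·125 = 70210.52.
Real GDP 2005 (at 1991 prices) = 37.11·466 + 53.46·421 + 46.35·125 = 45593.67.
Deflator = Nominal/Real × 100 = 70210.52/45593.67 × 100 = 153.992.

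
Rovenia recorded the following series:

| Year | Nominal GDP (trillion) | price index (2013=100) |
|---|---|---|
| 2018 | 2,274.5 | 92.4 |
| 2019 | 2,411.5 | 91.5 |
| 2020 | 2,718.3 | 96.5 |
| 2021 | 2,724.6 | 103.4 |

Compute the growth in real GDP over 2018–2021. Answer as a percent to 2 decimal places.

7.05%

Real GDP 2018 = 2274.5/0.924 = 2461.58.
Real GDP 2021 = 2724.6/1.034 = 2635.01.
Change = 2635.01/2461.58 − 1 = 0.0705.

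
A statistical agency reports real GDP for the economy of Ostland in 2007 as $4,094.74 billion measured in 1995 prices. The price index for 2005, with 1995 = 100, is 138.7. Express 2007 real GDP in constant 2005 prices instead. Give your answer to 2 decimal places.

Real GDP in 2005 prices = Real GDP in 1995 prices × (P_2005/P_1995) = 4094.74 × 1.387 = 5679.40.

$5,679.40 billion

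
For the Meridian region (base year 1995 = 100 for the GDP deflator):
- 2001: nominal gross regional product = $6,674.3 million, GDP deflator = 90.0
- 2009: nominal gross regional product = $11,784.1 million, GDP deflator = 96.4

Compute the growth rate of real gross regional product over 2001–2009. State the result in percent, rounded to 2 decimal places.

Real gross regional product 2001 = 6674.3 / 0.900 = 7415.89.
Real gross regional product 2009 = 11784.1 / 0.964 = 12224.17.
Real growth = 12224.17 / 7415.89 − 1 = 0.6484.

64.84%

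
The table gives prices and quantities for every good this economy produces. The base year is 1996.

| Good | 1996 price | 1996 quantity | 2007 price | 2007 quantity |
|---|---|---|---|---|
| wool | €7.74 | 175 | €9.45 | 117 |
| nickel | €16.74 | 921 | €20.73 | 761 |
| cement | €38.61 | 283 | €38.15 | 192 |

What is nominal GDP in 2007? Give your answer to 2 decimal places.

Nominal GDP 2007 = Σ (p_2007 × q_2007) = 9.45·117 + 20.73·761 + 38.15·192 = 24205.98.

€24205.98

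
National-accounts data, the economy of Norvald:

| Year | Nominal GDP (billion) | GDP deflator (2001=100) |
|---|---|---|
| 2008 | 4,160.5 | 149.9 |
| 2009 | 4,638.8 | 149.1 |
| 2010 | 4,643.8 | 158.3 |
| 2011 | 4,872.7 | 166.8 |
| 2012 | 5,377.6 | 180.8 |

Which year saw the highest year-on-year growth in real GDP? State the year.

2009

2009: real = 4638.8/1.491 = 3111.20; growth vs 2008 (2775.52) = 12.09%.
2010: real = 4643.8/1.583 = 2933.54; growth vs 2009 (3111.20) = -5.71%.
2011: real = 4872.7/1.668 = 2921.28; growth vs 2010 (2933.54) = -0.42%.
2012: real = 5377.6/1.808 = 2974.34; growth vs 2011 (2921.28) = 1.82%.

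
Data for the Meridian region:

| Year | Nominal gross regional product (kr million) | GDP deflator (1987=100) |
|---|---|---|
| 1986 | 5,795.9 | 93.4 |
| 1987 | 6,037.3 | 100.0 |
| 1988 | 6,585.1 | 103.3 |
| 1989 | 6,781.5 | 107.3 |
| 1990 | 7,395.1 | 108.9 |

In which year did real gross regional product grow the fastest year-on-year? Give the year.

1990

1987: real = 6037.3/1.000 = 6037.30; growth vs 1986 (6205.46) = -2.71%.
1988: real = 6585.1/1.033 = 6374.73; growth vs 1987 (6037.30) = 5.59%.
1989: real = 6781.5/1.073 = 6320.13; growth vs 1988 (6374.73) = -0.86%.
1990: real = 7395.1/1.089 = 6790.73; growth vs 1989 (6320.13) = 7.45%.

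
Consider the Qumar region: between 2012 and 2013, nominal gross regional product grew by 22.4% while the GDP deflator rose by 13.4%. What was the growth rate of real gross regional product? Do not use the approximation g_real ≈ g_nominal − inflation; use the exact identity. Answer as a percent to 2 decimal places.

(1 + g_nom) = (1 + g_real)(1 + π), so g_real = 1.2240 / 1.1340 − 1 = 0.07937.

7.94%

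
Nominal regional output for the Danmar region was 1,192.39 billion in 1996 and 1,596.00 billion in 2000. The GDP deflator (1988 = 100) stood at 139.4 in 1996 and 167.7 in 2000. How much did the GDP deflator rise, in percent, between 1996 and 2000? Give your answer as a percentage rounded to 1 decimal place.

20.3%

Price-level change = 167.7 / 139.4 − 1 = 0.2030.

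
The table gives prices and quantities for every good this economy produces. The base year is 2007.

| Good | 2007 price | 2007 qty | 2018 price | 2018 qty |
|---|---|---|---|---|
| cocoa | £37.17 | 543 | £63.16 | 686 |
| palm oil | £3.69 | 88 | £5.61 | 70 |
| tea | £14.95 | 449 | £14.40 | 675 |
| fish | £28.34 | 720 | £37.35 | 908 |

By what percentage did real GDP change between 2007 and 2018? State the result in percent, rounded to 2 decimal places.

Real GDP 2007 = Nominal GDP 2007 = 37.17·543 + 3.69·88 + 14.95·449 + 28.34·720 = 47625.38.
Real GDP 2018 (at 2007 prices) = 37.17·686 + 3.69·70 + 14.95·675 + 28.34·908 = 61580.89.
Real growth = 61580.89/47625.38 − 1 = 0.2930.

29.30%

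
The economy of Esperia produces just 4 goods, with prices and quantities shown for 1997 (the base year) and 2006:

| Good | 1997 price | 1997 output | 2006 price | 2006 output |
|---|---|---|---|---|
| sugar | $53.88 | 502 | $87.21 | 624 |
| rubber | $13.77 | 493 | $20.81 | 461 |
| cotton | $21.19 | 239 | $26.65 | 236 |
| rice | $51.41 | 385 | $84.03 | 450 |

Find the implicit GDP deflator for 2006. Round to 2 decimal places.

158.75

Nominal GDP 2006 = 87.21·624 + 20.81·461 + 26.65·236 + 84.03·450 = 108115.35.
Real GDP 2006 (at 1997 prices) = 53.88·624 + 13.77·461 + 21.19·236 + 51.41·450 = 68104.43.
Deflator = Nominal/Real × 100 = 108115.35/68104.43 × 100 = 158.749.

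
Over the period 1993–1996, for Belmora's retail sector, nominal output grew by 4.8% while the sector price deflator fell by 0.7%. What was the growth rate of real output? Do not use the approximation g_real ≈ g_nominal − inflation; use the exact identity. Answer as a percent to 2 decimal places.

(1 + g_nom) = (1 + g_real)(1 + π), so g_real = 1.0480 / 0.9930 − 1 = 0.05539.

5.54%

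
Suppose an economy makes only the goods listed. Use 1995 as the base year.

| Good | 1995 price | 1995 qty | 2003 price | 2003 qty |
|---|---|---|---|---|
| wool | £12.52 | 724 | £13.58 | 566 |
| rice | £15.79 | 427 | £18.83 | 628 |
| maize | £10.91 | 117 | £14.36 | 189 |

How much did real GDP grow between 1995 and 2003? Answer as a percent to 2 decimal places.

11.60%

Real GDP 1995 = Nominal GDP 1995 = 12.52·724 + 15.79·427 + 10.91·117 = 17083.28.
Real GDP 2003 (at 1995 prices) = 12.52·566 + 15.79·628 + 10.91·189 = 19064.43.
Real growth = 19064.43/17083.28 − 1 = 0.1160.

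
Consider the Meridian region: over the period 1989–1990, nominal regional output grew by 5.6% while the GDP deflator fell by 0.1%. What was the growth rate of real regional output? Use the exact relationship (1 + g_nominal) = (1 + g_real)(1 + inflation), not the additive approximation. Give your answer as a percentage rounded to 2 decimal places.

5.71%

(1 + g_nom) = (1 + g_real)(1 + π), so g_real = 1.0560 / 0.9990 − 1 = 0.05706.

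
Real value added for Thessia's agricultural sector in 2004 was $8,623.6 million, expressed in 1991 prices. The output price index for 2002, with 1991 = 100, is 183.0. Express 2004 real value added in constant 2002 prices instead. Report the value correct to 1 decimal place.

Real value added in 2002 prices = Real value added in 1991 prices × (P_2002/P_1991) = 8623.6 × 1.830 = 15781.19.

$15,781.2 million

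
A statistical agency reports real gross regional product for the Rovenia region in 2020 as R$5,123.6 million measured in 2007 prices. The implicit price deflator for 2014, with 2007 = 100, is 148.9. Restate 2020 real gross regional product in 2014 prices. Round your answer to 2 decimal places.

R$7,629.04 million

Real gross regional product in 2014 prices = Real gross regional product in 2007 prices × (P_2014/P_2007) = 5123.6 × 1.489 = 7629.04.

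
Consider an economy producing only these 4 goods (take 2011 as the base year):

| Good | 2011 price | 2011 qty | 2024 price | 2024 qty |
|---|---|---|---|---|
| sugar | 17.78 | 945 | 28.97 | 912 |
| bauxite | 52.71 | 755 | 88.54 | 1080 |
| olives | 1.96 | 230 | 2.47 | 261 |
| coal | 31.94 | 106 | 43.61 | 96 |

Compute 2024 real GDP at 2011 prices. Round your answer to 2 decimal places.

Real GDP 2024 = Σ (p_2011 × q_2024) = 17.78·912 + 52.71·1080 + 1.96·261 + 31.94·96 = 76719.96.

76719.96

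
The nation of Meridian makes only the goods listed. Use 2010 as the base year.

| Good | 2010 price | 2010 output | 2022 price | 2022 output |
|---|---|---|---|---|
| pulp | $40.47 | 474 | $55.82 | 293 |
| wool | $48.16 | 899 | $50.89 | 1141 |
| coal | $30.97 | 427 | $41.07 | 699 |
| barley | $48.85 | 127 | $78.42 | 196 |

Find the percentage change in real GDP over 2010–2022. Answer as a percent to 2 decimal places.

Real GDP 2010 = Nominal GDP 2010 = 40.47·474 + 48.16·899 + 30.97·427 + 48.85·127 = 81906.76.
Real GDP 2022 (at 2010 prices) = 40.47·293 + 48.16·1141 + 30.97·699 + 48.85·196 = 98030.90.
Real growth = 98030.90/81906.76 − 1 = 0.1969.

19.69%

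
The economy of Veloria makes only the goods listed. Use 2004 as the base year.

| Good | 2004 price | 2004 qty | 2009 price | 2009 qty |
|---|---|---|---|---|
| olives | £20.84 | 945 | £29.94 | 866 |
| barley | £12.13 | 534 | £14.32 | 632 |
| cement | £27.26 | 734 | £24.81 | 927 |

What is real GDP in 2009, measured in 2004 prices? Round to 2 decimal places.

£50983.62

Real GDP 2009 = Σ (p_2004 × q_2009) = 20.84·866 + 12.13·632 + 27.26·927 = 50983.62.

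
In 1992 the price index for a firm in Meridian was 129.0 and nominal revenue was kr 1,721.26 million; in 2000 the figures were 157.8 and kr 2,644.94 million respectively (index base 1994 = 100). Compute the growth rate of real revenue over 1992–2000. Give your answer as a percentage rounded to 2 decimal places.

25.62%

Deflate each year: 1992 → 1721.26/1.290 = 1334.31; 2000 → 2644.94/1.578 = 1676.13.
So real revenue changed by 1676.13/1334.31 − 1 = 0.2562, i.e. 25.62%.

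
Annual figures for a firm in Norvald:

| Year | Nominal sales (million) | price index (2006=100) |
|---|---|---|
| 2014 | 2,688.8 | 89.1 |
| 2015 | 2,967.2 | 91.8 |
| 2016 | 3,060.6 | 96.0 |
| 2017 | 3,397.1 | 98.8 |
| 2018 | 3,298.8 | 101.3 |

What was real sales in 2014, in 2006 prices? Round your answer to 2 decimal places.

3,017.73 million

Real sales 2014 = 2688.8 / 0.891 = 3017.73.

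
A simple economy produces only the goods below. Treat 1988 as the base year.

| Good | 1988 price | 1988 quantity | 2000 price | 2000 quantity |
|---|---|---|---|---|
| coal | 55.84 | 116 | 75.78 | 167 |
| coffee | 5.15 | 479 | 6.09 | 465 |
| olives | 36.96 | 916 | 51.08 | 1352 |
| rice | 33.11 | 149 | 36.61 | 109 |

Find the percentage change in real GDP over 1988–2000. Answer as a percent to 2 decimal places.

36.80%

Real GDP 1988 = Nominal GDP 1988 = 55.84·116 + 5.15·479 + 36.96·916 + 33.11·149 = 47733.04.
Real GDP 2000 (at 1988 prices) = 55.84·167 + 5.15·465 + 36.96·1352 + 33.11·109 = 65298.94.
Real growth = 65298.94/47733.04 − 1 = 0.3680.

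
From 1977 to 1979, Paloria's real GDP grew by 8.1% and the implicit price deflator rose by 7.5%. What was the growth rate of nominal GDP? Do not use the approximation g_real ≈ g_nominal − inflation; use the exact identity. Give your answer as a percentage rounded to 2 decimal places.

(1 + g_nom) = (1 + g_real)(1 + π) = 1.0810 × 1.0750 = 1.16208.

16.21%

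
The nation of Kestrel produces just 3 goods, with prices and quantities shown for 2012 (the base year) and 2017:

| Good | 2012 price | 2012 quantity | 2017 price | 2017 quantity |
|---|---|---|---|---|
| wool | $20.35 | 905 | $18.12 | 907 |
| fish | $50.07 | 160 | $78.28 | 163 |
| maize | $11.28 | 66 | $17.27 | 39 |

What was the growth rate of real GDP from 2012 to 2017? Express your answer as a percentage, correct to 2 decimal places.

-0.42%

Real GDP 2012 = Nominal GDP 2012 = 20.35·905 + 50.07·160 + 11.28·66 = 27172.43.
Real GDP 2017 (at 2012 prices) = 20.35·907 + 50.07·163 + 11.28·39 = 27058.78.
Real growth = 27058.78/27172.43 − 1 = -0.0042.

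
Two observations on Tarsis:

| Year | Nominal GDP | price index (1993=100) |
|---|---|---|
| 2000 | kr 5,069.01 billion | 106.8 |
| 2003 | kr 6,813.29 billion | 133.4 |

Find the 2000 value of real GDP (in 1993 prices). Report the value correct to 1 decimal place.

kr 4,746.3 billion

Real GDP = Nominal / (price index/100) = 5069.01 / 1.068 = 4746.26.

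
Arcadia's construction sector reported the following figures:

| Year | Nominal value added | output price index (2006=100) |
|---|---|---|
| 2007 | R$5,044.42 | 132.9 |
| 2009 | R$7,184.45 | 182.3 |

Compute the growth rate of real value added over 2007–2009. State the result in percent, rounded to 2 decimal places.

Deflate each year: 2007 → 5044.42/1.329 = 3795.65; 2009 → 7184.45/1.823 = 3941.00.
So real value added changed by 3941.00/3795.65 − 1 = 0.0383, i.e. 3.83%.

3.83%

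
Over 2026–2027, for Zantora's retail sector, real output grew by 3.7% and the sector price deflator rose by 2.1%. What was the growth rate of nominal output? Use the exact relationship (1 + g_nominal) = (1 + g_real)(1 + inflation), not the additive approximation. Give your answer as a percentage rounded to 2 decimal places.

(1 + g_nom) = (1 + g_real)(1 + π) = 1.0370 × 1.0210 = 1.05878.

5.88%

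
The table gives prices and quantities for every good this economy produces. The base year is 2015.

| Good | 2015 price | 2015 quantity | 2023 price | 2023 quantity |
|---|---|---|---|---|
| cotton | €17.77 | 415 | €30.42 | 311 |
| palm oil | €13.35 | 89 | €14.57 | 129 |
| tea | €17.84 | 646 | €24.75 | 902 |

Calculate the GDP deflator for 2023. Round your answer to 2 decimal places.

Nominal GDP 2023 = 30.42·311 + 14.57·129 + 24.75·902 = 33664.65.
Real GDP 2023 (at 2015 prices) = 17.77·311 + 13.35·129 + 17.84·902 = 23340.30.
Deflator = Nominal/Real × 100 = 33664.65/23340.30 × 100 = 144.234.

144.23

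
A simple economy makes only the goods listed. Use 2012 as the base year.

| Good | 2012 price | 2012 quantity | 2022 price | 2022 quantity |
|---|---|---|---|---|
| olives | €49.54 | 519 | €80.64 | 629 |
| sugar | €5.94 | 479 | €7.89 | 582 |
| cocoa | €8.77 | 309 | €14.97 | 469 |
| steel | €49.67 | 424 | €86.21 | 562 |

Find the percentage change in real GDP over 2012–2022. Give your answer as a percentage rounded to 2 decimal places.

Real GDP 2012 = Nominal GDP 2012 = 49.54·519 + 5.94·479 + 8.77·309 + 49.67·424 = 52326.53.
Real GDP 2022 (at 2012 prices) = 49.54·629 + 5.94·582 + 8.77·469 + 49.67·562 = 66645.41.
Real growth = 66645.41/52326.53 − 1 = 0.2736.

27.36%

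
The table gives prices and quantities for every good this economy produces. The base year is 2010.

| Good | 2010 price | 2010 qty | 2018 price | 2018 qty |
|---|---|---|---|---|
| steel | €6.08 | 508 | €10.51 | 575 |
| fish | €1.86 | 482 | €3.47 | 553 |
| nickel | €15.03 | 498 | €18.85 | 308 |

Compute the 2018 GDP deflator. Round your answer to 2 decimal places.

Nominal GDP 2018 = 10.51·575 + 3.47·553 + 18.85·308 = 13767.96.
Real GDP 2018 (at 2010 prices) = 6.08·575 + 1.86·553 + 15.03·308 = 9153.82.
Deflator = Nominal/Real × 100 = 13767.96/9153.82 × 100 = 150.407.

150.41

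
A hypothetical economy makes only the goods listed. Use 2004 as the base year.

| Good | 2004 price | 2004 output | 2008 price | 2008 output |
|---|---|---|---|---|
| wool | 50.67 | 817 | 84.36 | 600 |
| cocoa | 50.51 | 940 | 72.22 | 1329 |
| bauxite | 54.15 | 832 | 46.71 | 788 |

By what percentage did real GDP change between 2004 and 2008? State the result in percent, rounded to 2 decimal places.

4.68%

Real GDP 2004 = Nominal GDP 2004 = 50.67·817 + 50.51·940 + 54.15·832 = 133929.59.
Real GDP 2008 (at 2004 prices) = 50.67·600 + 50.51·1329 + 54.15·788 = 140199.99.
Real growth = 140199.99/133929.59 − 1 = 0.0468.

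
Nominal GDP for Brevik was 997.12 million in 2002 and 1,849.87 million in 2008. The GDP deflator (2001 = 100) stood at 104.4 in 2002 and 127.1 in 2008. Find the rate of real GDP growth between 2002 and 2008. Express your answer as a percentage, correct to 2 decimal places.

Real GDP 2002 = 997.12 / 1.044 = 955.10.
Real GDP 2008 = 1849.87 / 1.271 = 1455.44.
Real growth = 1455.44 / 955.10 − 1 = 0.5239.

52.39%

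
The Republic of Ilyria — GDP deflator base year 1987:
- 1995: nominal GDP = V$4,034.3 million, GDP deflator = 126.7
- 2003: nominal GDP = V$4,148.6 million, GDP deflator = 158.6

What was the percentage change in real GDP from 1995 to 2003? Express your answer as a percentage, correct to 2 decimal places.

-17.85%

Real GDP 1995 = 4034.3 / 1.267 = 3184.14.
Real GDP 2003 = 4148.6 / 1.586 = 2615.76.
Real growth = 2615.76 / 3184.14 − 1 = -0.1785.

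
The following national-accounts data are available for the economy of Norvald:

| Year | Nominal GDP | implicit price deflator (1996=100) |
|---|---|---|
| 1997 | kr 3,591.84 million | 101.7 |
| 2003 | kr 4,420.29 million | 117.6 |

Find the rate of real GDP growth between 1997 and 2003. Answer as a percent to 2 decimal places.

6.43%

Deflate each year: 1997 → 3591.84/1.017 = 3531.80; 2003 → 4420.29/1.176 = 3758.75.
So real GDP changed by 3758.75/3531.80 − 1 = 0.0643, i.e. 6.43%.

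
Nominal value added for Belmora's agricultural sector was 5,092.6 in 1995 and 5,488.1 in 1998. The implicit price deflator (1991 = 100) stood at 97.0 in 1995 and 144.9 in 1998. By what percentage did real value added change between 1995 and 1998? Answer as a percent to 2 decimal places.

-27.86%

Real value added 1995 = 5092.6 / 0.970 = 5250.10.
Real value added 1998 = 5488.1 / 1.449 = 3787.51.
Real growth = 3787.51 / 5250.10 − 1 = -0.2786.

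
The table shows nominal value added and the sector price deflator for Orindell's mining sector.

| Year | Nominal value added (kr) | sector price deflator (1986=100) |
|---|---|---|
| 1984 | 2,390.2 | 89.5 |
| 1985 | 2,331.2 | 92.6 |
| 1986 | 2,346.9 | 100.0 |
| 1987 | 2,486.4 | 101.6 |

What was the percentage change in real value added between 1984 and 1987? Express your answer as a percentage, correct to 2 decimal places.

Real value added 1984 = 2390.2/0.895 = 2670.61.
Real value added 1987 = 2486.4/1.016 = 2447.24.
Change = 2447.24/2670.61 − 1 = -0.0836.

-8.36%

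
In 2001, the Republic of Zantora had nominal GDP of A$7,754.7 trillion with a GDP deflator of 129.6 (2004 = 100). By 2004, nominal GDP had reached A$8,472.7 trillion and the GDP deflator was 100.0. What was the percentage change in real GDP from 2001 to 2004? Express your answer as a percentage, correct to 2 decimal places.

Real GDP 2001 = 7754.7 / 1.296 = 5983.56.
Real GDP 2004 = 8472.7 / 1.000 = 8472.70.
Real growth = 8472.70 / 5983.56 − 1 = 0.4160.

41.60%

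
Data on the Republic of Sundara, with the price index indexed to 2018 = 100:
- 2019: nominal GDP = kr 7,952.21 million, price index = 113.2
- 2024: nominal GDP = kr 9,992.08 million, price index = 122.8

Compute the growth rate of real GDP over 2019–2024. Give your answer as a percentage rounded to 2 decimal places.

15.83%

Real GDP 2019 = 7952.21 / 1.132 = 7024.92.
Real GDP 2024 = 9992.08 / 1.228 = 8136.87.
Real growth = 8136.87 / 7024.92 − 1 = 0.1583.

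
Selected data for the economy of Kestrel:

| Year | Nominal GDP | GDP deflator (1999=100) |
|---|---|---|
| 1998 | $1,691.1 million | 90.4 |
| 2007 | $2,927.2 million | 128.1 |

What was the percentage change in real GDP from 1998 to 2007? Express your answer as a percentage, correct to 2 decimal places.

22.15%

Real GDP 1998 = 1691.1 / 0.904 = 1870.69.
Real GDP 2007 = 2927.2 / 1.281 = 2285.09.
Real growth = 2285.09 / 1870.69 − 1 = 0.2215.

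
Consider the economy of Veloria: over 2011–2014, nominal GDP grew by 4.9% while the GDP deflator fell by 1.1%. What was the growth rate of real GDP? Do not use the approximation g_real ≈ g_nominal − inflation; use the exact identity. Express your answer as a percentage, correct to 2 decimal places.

6.07%

(1 + g_nom) = (1 + g_real)(1 + π), so g_real = 1.0490 / 0.9890 − 1 = 0.06067.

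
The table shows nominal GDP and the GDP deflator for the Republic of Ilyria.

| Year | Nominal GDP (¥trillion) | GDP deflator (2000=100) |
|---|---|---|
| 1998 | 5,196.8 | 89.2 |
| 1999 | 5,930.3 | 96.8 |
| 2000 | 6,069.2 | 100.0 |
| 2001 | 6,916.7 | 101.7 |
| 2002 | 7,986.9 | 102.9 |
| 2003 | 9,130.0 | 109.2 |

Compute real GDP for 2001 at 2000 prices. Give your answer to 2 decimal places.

Real GDP 2001 = 6916.7 / 1.017 = 6801.08.

¥6,801.08 trillion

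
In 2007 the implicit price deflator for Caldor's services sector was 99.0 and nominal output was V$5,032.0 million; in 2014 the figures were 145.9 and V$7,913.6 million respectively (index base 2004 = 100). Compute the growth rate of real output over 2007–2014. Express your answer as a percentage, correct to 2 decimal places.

Real output 2007 = 5032.0 / 0.990 = 5082.83.
Real output 2014 = 7913.6 / 1.459 = 5423.99.
Real growth = 5423.99 / 5082.83 − 1 = 0.0671.

6.71%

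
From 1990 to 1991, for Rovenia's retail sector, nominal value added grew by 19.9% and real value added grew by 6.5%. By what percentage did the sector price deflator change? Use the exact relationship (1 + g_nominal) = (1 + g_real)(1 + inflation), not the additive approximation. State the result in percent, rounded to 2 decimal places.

(1 + g_nom) = (1 + g_real)(1 + π), so π = 1.1990 / 1.0650 − 1 = 0.12582.

12.58%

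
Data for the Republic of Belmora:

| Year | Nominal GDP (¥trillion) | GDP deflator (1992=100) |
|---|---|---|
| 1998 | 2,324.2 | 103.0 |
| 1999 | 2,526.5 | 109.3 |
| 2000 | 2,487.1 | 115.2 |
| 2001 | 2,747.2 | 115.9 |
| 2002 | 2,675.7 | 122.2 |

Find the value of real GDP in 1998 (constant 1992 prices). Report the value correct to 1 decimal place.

¥2,256.5 trillion

Real GDP 1998 = 2324.2 / 1.030 = 2256.50.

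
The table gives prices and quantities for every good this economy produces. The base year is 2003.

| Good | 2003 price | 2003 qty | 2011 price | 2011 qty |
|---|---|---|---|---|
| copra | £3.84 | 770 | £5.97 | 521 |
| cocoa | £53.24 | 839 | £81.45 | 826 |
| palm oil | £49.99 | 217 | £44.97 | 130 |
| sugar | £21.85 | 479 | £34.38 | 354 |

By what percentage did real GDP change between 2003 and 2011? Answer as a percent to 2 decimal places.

Real GDP 2003 = Nominal GDP 2003 = 3.84·770 + 53.24·839 + 49.99·217 + 21.85·479 = 68939.14.
Real GDP 2011 (at 2003 prices) = 3.84·521 + 53.24·826 + 49.99·130 + 21.85·354 = 60210.48.
Real growth = 60210.48/68939.14 − 1 = -0.1266.

-12.66%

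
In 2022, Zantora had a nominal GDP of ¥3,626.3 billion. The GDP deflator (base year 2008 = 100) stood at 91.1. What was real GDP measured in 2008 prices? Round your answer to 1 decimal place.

Real GDP = Nominal / (GDP deflator/100) = 3626.3 / 0.911 = 3980.57.

¥3,980.6 billion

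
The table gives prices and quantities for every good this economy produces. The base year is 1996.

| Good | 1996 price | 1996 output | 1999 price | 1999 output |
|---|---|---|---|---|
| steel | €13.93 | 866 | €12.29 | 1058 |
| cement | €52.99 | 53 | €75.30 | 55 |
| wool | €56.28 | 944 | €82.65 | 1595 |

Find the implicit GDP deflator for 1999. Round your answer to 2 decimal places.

138.68

Nominal GDP 1999 = 12.29·1058 + 75.30·55 + 82.65·1595 = 148971.07.
Real GDP 1999 (at 1996 prices) = 13.93·1058 + 52.99·55 + 56.28·1595 = 107418.99.
Deflator = Nominal/Real × 100 = 148971.07/107418.99 × 100 = 138.682.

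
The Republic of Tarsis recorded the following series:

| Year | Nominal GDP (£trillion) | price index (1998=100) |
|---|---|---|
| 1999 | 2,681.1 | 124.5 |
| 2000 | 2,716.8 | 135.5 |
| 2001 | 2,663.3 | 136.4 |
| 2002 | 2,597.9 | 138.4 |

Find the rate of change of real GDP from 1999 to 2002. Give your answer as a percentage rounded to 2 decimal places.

Real GDP 1999 = 2681.1/1.245 = 2153.49.
Real GDP 2002 = 2597.9/1.384 = 1877.10.
Change = 1877.10/2153.49 − 1 = -0.1283.

-12.83%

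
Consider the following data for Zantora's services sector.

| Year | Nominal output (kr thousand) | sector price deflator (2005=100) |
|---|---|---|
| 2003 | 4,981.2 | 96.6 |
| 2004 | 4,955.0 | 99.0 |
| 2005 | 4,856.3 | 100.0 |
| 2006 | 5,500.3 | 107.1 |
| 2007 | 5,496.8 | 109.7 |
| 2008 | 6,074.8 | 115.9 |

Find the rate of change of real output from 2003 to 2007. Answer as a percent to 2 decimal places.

Real output 2003 = 4981.2/0.966 = 5156.52.
Real output 2007 = 5496.8/1.097 = 5010.76.
Change = 5010.76/5156.52 − 1 = -0.0283.

-2.83%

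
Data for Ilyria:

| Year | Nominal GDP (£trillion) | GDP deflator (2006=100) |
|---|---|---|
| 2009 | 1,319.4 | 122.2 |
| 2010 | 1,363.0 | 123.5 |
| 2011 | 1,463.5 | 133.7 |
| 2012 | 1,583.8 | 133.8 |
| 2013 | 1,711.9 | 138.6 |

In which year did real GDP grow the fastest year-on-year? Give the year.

2012

2010: real = 1363.0/1.235 = 1103.64; growth vs 2009 (1079.71) = 2.22%.
2011: real = 1463.5/1.337 = 1094.61; growth vs 2010 (1103.64) = -0.82%.
2012: real = 1583.8/1.338 = 1183.71; growth vs 2011 (1094.61) = 8.14%.
2013: real = 1711.9/1.386 = 1235.14; growth vs 2012 (1183.71) = 4.34%.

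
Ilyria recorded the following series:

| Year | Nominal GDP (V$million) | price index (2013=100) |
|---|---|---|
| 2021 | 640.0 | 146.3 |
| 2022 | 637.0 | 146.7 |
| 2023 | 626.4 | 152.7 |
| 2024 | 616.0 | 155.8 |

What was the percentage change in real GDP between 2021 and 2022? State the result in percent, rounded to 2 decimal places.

-0.74%

Real GDP 2021 = 640.0/1.463 = 437.46.
Real GDP 2022 = 637.0/1.467 = 434.22.
Change = 434.22/437.46 − 1 = -0.0074.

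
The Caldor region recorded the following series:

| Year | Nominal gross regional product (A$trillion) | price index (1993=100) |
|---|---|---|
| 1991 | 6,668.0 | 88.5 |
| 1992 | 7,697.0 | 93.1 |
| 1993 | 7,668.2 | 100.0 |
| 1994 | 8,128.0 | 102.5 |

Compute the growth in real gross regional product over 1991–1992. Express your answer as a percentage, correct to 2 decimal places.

9.73%

Real gross regional product 1991 = 6668.0/0.885 = 7534.46.
Real gross regional product 1992 = 7697.0/0.931 = 8267.45.
Change = 8267.45/7534.46 − 1 = 0.0973.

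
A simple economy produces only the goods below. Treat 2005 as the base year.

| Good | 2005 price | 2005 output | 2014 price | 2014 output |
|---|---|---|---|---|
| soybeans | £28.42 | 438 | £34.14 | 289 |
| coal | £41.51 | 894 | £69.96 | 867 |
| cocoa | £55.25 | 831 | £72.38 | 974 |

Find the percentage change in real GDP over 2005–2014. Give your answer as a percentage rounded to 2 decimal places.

Real GDP 2005 = Nominal GDP 2005 = 28.42·438 + 41.51·894 + 55.25·831 = 95470.65.
Real GDP 2014 (at 2005 prices) = 28.42·289 + 41.51·867 + 55.25·974 = 98016.05.
Real growth = 98016.05/95470.65 − 1 = 0.0267.

2.67%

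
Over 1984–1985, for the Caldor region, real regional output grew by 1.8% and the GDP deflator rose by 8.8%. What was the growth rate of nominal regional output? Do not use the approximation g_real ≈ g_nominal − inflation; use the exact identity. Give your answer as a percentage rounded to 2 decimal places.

10.76%

(1 + g_nom) = (1 + g_real)(1 + π) = 1.0180 × 1.0880 = 1.10758.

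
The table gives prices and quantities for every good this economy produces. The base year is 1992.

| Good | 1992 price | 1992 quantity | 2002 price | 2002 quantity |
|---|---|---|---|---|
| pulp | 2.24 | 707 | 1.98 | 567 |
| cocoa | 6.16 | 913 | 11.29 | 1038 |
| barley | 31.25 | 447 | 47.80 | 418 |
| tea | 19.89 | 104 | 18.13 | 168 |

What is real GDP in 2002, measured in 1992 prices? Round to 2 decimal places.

24068.18

Real GDP 2002 = Σ (p_1992 × q_2002) = 2.24·567 + 6.16·1038 + 31.25·418 + 19.89·168 = 24068.18.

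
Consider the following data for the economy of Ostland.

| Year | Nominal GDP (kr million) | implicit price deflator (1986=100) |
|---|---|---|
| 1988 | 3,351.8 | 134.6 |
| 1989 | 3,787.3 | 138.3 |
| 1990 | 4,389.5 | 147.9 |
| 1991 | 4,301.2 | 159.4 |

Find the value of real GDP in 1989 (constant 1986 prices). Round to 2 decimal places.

Real GDP 1989 = 3787.3 / 1.383 = 2738.47.

kr 2,738.47 million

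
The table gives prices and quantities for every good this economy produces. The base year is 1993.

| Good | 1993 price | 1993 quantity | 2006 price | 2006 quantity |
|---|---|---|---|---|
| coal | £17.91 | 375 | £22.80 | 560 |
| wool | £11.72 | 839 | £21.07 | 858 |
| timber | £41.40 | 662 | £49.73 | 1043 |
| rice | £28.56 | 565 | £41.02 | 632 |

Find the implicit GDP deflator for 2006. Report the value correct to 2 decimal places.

133.60

Nominal GDP 2006 = 22.80·560 + 21.07·858 + 49.73·1043 + 41.02·632 = 108639.09.
Real GDP 2006 (at 1993 prices) = 17.91·560 + 11.72·858 + 41.40·1043 + 28.56·632 = 81315.48.
Deflator = Nominal/Real × 100 = 108639.09/81315.48 × 100 = 133.602.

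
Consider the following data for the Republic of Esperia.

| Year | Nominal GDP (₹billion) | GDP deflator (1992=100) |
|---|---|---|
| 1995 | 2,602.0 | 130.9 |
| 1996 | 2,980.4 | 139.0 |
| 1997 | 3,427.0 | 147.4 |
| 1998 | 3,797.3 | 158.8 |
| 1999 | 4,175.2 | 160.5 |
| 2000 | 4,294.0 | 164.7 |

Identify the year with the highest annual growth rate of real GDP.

1999

1996: real = 2980.4/1.390 = 2144.17; growth vs 1995 (1987.78) = 7.87%.
1997: real = 3427.0/1.474 = 2324.97; growth vs 1996 (2144.17) = 8.43%.
1998: real = 3797.3/1.588 = 2391.25; growth vs 1997 (2324.97) = 2.85%.
1999: real = 4175.2/1.605 = 2601.37; growth vs 1998 (2391.25) = 8.79%.
2000: real = 4294.0/1.647 = 2607.16; growth vs 1999 (2601.37) = 0.22%.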